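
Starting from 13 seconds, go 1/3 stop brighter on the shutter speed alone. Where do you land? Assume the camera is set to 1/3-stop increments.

15 s

Shutter speed: 13 → 15 — 1/3 stop longer (brighter).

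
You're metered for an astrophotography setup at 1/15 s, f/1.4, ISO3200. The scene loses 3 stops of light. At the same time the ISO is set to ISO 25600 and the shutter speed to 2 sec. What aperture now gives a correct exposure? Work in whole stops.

Scene light: 3 stops darker.
ISO: 3200 → 6400 → 12800 → 25600 — 3 stops higher (brighter).
Shutter speed: 1/15 → 1/8 → 1/4 → 1/2 → 1 → 2 — 5 stops slower (brighter).
Net so far: 5 stops brighter. Aperture: f/1.4 → f/2 → f/2.8 → f/4 → f/5.6 → f/8.

f/8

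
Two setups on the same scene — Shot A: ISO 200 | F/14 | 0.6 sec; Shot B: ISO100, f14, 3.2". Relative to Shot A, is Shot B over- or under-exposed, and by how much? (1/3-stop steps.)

Aperture: unchanged.
Shutter speed: 0.6 → 0.8 → 1 → 1.3 → 1.6 → 2 → 2.5 → 3.2 — 2 1/3 stops slower (brighter).
ISO: 200 → 160 → 125 → 100 — 1 stop lower (darker).
Net: +2 1/3 −1 = +1 1/3 stops.

1 1/3 stops brighter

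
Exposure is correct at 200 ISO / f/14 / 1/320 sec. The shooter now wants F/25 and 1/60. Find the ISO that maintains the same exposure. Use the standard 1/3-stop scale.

Aperture: f/14 → f/16 → f/18 → f/20 → f/22 → f/25 — 1 2/3 stops smaller aperture (darker).
Shutter speed: 1/320 → 1/250 → 1/200 → 1/160 → 1/125 → 1/100 → 1/80 → 1/60 — 2 1/3 stops longer (brighter).
Net change so far: 2/3 stop brighter. Offset with the ISO: 200 → 160 → 125.

ISO 125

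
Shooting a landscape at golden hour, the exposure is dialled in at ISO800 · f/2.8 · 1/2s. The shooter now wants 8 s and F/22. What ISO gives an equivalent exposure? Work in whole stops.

ISO 3200

Shutter speed: 1/2 → 1 → 2 → 4 → 8 — 4 stops slower (brighter).
Aperture: f/2.8 → f/4 → f/5.6 → f/8 → f/11 → f/16 → f/22 — 6 stops smaller aperture (darker).
Net change so far: 2 stops darker. Offset with the ISO: 800 → 1600 → 3200.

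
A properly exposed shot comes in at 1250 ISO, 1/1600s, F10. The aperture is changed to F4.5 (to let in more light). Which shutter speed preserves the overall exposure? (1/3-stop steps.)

Aperture: f/10 → f/9 → f/8 → f/7.1 → f/6.3 → f/5.6 → f/5 → f/4.5 — 2 1/3 stops larger aperture (brighter).
Need 2 1/3 stops darker from the shutter speed: 1/1600 → 1/2000 → 1/2500 → 1/3200 → 1/4000 → 1/5000 → 1/6400 → 1/8000.

1/8000s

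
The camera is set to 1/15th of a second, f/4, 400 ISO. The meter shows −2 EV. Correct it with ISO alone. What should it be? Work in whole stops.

Underexposed by 2 stops → need 2 stops brighter.
ISO: 400 → 800 → 1600.

ISO 1600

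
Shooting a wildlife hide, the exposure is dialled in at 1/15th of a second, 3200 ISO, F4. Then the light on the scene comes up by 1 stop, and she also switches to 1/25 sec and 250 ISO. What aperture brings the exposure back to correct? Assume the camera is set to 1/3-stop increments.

Scene light: 1 stop brighter.
Shutter speed: 1/15 → 1/20 → 1/25 — 2/3 stop faster (darker).
ISO: 3200 → 2500 → 2000 → 1600 → 1250 → 1000 → 800 → 640 → 500 → 400 → 320 → 250 — 3 2/3 stops lower (darker).
Net so far: 3 1/3 stops darker. Aperture: f/4 → f/3.5 → f/3.2 → f/2.8 → f/2.5 → f/2.2 → f/2 → f/1.8 → f/1.6 → f/1.4 → f/1.2.

f/1.2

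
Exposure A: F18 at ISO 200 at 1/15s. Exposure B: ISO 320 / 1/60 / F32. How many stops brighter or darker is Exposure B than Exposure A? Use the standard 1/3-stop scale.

3 stops darker

Aperture: f/18 → f/20 → f/22 → f/25 → f/29 → f/32 — 1 2/3 stops smaller aperture (darker).
Shutter speed: 1/15 → 1/20 → 1/25 → 1/30 → 1/40 → 1/50 → 1/60 — 2 stops faster (darker).
ISO: 200 → 250 → 320 — 2/3 stop higher (brighter).
Net: −1 2/3 −2 +2/3 = −3 stops.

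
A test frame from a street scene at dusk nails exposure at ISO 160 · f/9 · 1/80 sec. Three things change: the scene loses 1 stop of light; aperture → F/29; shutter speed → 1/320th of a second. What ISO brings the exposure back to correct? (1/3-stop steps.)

Scene light: 1 stop darker.
Aperture: f/9 → f/10 → f/11 → f/13 → f/14 → f/16 → f/18 → f/20 → f/22 → f/25 → f/29 — 3 1/3 stops narrower (darker).
Shutter speed: 1/80 → 1/100 → 1/125 → 1/160 → 1/200 → 1/250 → 1/320 — 2 stops faster (darker).
Net so far: 6 1/3 stops darker. ISO: 160 → 200 → 250 → 320 → 400 → 500 → 640 → 800 → 1000 → 1250 → 1600 → 2000 → 2500 → 3200 → 4000 → 5000 → 6400 → 8000 → 10000 → 12800.

ISO 12800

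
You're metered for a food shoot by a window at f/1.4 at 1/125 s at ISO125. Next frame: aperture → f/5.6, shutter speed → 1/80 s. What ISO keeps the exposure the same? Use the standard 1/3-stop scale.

ISO 1250

Aperture: f/1.4 → f/1.6 → f/1.8 → f/2 → f/2.2 → f/2.5 → f/2.8 → f/3.2 → f/3.5 → f/4 → f/4.5 → f/5 → f/5.6 — 4 stops narrower (darker).
Shutter speed: 1/125 → 1/100 → 1/80 — 2/3 stop longer (brighter).
Net change so far: 3 1/3 stops darker. Offset with the ISO: 125 → 160 → 200 → 250 → 320 → 400 → 500 → 640 → 800 → 1000 → 1250.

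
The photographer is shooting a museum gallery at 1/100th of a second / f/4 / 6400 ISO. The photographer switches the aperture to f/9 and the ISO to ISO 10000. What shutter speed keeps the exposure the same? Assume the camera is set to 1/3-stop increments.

Aperture: f/4 → f/4.5 → f/5 → f/5.6 → f/6.3 → f/7.1 → f/8 → f/9 — 2 1/3 stops stopped down (darker).
ISO: 6400 → 8000 → 10000 — 2/3 stop higher (brighter).
Net change so far: 1 2/3 stops darker. Offset with the shutter speed: 1/100 → 1/80 → 1/60 → 1/50 → 1/40 → 1/30.

1/30s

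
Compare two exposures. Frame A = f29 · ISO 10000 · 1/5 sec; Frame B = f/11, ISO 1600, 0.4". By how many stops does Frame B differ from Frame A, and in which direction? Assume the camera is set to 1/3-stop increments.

1 stop brighter

Aperture: f/29 → f/25 → f/22 → f/20 → f/18 → f/16 → f/14 → f/13 → f/11 — 2 2/3 stops larger aperture (brighter).
Shutter speed: 1/5 → 1/4 → 0.3 → 0.4 — 1 stop slower (brighter).
ISO: 10000 → 8000 → 6400 → 5000 → 4000 → 3200 → 2500 → 2000 → 1600 — 2 2/3 stops dropped (darker).
Net: +2 2/3 +1 −2 2/3 = +1 stop.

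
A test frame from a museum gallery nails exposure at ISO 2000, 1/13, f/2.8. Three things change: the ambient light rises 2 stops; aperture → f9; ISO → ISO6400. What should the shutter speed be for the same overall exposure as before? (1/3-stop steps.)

1/15s

Scene light: 2 stops brighter.
Aperture: f/2.8 → f/3.2 → f/3.5 → f/4 → f/4.5 → f/5 → f/5.6 → f/6.3 → f/7.1 → f/8 → f/9 — 3 1/3 stops narrower (darker).
ISO: 2000 → 2500 → 3200 → 4000 → 5000 → 6400 — 1 2/3 stops raised (brighter).
Net so far: 1/3 stop brighter. Shutter speed: 1/13 → 1/15.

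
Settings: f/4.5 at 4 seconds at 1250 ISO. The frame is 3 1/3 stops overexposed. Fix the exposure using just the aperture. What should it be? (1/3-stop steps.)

Overexposed by 3 1/3 stops → need 3 1/3 stops darker.
Aperture: f/4.5 → f/5 → f/5.6 → f/6.3 → f/7.1 → f/8 → f/9 → f/10 → f/11 → f/13 → f/14.

f/14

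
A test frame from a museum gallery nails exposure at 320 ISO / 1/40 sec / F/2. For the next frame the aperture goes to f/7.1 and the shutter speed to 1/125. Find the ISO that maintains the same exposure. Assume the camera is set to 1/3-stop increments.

ISO 12800

Aperture: f/2 → f/2.2 → f/2.5 → f/2.8 → f/3.2 → f/3.5 → f/4 → f/4.5 → f/5 → f/5.6 → f/6.3 → f/7.1 — 3 2/3 stops narrower (darker).
Shutter speed: 1/40 → 1/50 → 1/60 → 1/80 → 1/100 → 1/125 — 1 2/3 stops shorter (darker).
Net change so far: 5 1/3 stops darker. Offset with the ISO: 320 → 400 → 500 → 640 → 800 → 1000 → 1250 → 1600 → 2000 → 2500 → 3200 → 4000 → 5000 → 6400 → 8000 → 10000 → 12800.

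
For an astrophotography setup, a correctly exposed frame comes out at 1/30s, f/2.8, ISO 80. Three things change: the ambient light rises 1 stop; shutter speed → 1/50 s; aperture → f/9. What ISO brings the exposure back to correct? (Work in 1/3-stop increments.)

Scene light: 1 stop brighter.
Shutter speed: 1/30 → 1/40 → 1/50 — 2/3 stop shorter (darker).
Aperture: f/2.8 → f/3.2 → f/3.5 → f/4 → f/4.5 → f/5 → f/5.6 → f/6.3 → f/7.1 → f/8 → f/9 — 3 1/3 stops smaller aperture (darker).
Net so far: 3 stops darker. ISO: 80 → 100 → 125 → 160 → 200 → 250 → 320 → 400 → 500 → 640.

ISO 640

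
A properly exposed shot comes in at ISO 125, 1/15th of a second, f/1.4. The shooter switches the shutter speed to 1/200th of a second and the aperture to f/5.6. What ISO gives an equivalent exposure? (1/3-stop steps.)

ISO 25600

Shutter speed: 1/15 → 1/20 → 1/25 → 1/30 → 1/40 → 1/50 → 1/60 → 1/80 → 1/100 → 1/125 → 1/160 → 1/200 — 3 2/3 stops shorter (darker).
Aperture: f/1.4 → f/1.6 → f/1.8 → f/2 → f/2.2 → f/2.5 → f/2.8 → f/3.2 → f/3.5 → f/4 → f/4.5 → f/5 → f/5.6 — 4 stops narrower (darker).
Net change so far: 7 2/3 stops darker. Offset with the ISO: 125 → 160 → 200 → 250 → 320 → 400 → 500 → 640 → 800 → 1000 → 1250 → 1600 → 2000 → 2500 → 3200 → 4000 → 5000 → 6400 → 8000 → 10000 → 12800 → 16000 → 20000 → 25600.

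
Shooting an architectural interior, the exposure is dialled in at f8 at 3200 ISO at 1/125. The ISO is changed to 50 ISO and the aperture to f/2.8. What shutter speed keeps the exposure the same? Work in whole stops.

1/15s

ISO: 3200 → 1600 → 800 → 400 → 200 → 100 → 50 — 6 stops dropped (darker).
Aperture: f/8 → f/5.6 → f/4 → f/2.8 — 3 stops wider (brighter).
Net change so far: 3 stops darker. Offset with the shutter speed: 1/125 → 1/60 → 1/30 → 1/15.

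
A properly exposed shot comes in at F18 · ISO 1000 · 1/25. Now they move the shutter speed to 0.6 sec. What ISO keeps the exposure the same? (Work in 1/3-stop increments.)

Shutter speed: 1/25 → 1/20 → 1/15 → 1/13 → 1/10 → 1/8 → 1/6 → 1/5 → 1/4 → 0.3 → 0.4 → 0.5 → 0.6 — 4 stops longer (brighter).
Need 4 stops darker from the ISO: 1000 → 800 → 640 → 500 → 400 → 320 → 250 → 200 → 160 → 125 → 100 → 80 → 64.

ISO 64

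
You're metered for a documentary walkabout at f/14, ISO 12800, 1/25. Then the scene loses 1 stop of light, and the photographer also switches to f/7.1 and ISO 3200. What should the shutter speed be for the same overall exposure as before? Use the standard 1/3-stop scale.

1/13s

Scene light: 1 stop darker.
Aperture: f/14 → f/13 → f/11 → f/10 → f/9 → f/8 → f/7.1 — 2 stops wider (brighter).
ISO: 12800 → 10000 → 8000 → 6400 → 5000 → 4000 → 3200 — 2 stops dropped (darker).
Net so far: 1 stop darker. Shutter speed: 1/25 → 1/20 → 1/15 → 1/13.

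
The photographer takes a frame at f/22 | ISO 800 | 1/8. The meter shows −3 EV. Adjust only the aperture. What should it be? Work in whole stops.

f/8

Underexposed by 3 stops → need 3 stops brighter.
Aperture: f/22 → f/16 → f/11 → f/8.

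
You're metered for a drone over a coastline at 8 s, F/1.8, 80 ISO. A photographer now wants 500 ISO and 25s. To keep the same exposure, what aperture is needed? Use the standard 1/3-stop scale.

ISO: 80 → 100 → 125 → 160 → 200 → 250 → 320 → 400 → 500 — 2 2/3 stops raised (brighter).
Shutter speed: 8 → 10 → 13 → 15 → 20 → 25 — 1 2/3 stops longer (brighter).
Net change so far: 4 1/3 stops brighter. Offset with the aperture: f/1.8 → f/2 → f/2.2 → f/2.5 → f/2.8 → f/3.2 → f/3.5 → f/4 → f/4.5 → f/5 → f/5.6 → f/6.3 → f/7.1 → f/8.

f/8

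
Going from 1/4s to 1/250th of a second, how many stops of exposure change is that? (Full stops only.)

6 stops

1/4 → 1/8 → 1/15 → 1/30 → 1/60 → 1/125 → 1/250 — count the steps: 6 stops.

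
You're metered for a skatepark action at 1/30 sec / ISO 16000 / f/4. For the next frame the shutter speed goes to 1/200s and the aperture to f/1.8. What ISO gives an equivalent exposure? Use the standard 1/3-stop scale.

Shutter speed: 1/30 → 1/40 → 1/50 → 1/60 → 1/80 → 1/100 → 1/125 → 1/160 → 1/200 — 2 2/3 stops shorter (darker).
Aperture: f/4 → f/3.5 → f/3.2 → f/2.8 → f/2.5 → f/2.2 → f/2 → f/1.8 — 2 1/3 stops opened up (brighter).
Net change so far: 1/3 stop darker. Offset with the ISO: 16000 → 20000.

ISO 20000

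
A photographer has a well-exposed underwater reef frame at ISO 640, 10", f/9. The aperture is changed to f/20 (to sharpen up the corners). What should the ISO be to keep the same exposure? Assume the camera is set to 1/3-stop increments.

ISO 3200

Aperture: f/9 → f/10 → f/11 → f/13 → f/14 → f/16 → f/18 → f/20 — 2 1/3 stops smaller aperture (darker).
Need 2 1/3 stops brighter from the ISO: 640 → 800 → 1000 → 1250 → 1600 → 2000 → 2500 → 3200.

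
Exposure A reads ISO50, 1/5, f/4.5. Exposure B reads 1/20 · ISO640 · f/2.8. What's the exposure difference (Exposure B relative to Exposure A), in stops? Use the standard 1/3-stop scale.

Aperture: f/4.5 → f/4 → f/3.5 → f/3.2 → f/2.8 — 1 1/3 stops opened up (brighter).
Shutter speed: 1/5 → 1/6 → 1/8 → 1/10 → 1/13 → 1/15 → 1/20 — 2 stops faster (darker).
ISO: 50 → 64 → 80 → 100 → 125 → 160 → 200 → 250 → 320 → 400 → 500 → 640 — 3 2/3 stops higher (brighter).
Net: +1 1/3 −2 +3 2/3 = +3 stops.

3 stops brighter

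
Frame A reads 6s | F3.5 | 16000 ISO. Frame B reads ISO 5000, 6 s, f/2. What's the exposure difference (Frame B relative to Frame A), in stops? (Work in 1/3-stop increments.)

Aperture: f/3.5 → f/3.2 → f/2.8 → f/2.5 → f/2.2 → f/2 — 1 2/3 stops larger aperture (brighter).
Shutter speed: unchanged.
ISO: 16000 → 12800 → 10000 → 8000 → 6400 → 5000 — 1 2/3 stops lower (darker).
Net: +1 2/3 −1 2/3 = 0 stops.

same exposure (0 stops)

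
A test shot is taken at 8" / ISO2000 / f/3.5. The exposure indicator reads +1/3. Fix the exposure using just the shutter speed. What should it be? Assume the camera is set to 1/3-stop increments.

6 s

Overexposed by 1/3 stop → need 1/3 stop darker.
Shutter speed: 8 → 6.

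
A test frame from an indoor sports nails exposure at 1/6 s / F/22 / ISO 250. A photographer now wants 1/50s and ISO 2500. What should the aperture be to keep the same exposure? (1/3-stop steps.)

Shutter speed: 1/6 → 1/8 → 1/10 → 1/13 → 1/15 → 1/20 → 1/25 → 1/30 → 1/40 → 1/50 — 3 stops shorter (darker).
ISO: 250 → 320 → 400 → 500 → 640 → 800 → 1000 → 1250 → 1600 → 2000 → 2500 — 3 1/3 stops higher (brighter).
Net change so far: 1/3 stop brighter. Offset with the aperture: f/22 → f/25.

f/25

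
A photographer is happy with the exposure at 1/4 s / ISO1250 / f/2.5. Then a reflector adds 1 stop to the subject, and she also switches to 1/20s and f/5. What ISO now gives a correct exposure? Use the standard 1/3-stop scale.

Scene light: 1 stop brighter.
Shutter speed: 1/4 → 1/5 → 1/6 → 1/8 → 1/10 → 1/13 → 1/15 → 1/20 — 2 1/3 stops shorter (darker).
Aperture: f/2.5 → f/2.8 → f/3.2 → f/3.5 → f/4 → f/4.5 → f/5 — 2 stops stopped down (darker).
Net so far: 3 1/3 stops darker. ISO: 1250 → 1600 → 2000 → 2500 → 3200 → 4000 → 5000 → 6400 → 8000 → 10000 → 12800.

ISO 12800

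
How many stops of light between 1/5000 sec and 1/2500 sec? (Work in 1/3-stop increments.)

1 stop

1/5000 → 1/4000 → 1/3200 → 1/2500 — count the steps: 3 third-stops = 1 stop.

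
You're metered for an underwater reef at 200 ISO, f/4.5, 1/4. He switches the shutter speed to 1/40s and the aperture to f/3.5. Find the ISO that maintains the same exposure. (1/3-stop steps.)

ISO 1250

Shutter speed: 1/4 → 1/5 → 1/6 → 1/8 → 1/10 → 1/13 → 1/15 → 1/20 → 1/25 → 1/30 → 1/40 — 3 1/3 stops faster (darker).
Aperture: f/4.5 → f/4 → f/3.5 — 2/3 stop opened up (brighter).
Net change so far: 2 2/3 stops darker. Offset with the ISO: 200 → 250 → 320 → 400 → 500 → 640 → 800 → 1000 → 1250.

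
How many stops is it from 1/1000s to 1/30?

5 stops

1/1000 → 1/500 → 1/250 → 1/125 → 1/60 → 1/30 — count the steps: 5 stops.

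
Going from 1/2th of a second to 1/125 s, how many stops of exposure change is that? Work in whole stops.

1/2 → 1/4 → 1/8 → 1/15 → 1/30 → 1/60 → 1/125 — count the steps: 6 stops.

6 stops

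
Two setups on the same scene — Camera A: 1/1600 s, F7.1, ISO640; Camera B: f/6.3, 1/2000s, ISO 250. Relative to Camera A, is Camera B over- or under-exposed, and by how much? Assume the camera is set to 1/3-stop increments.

Aperture: f/7.1 → f/6.3 — 1/3 stop larger aperture (brighter).
Shutter speed: 1/1600 → 1/2000 — 1/3 stop shorter (darker).
ISO: 640 → 500 → 400 → 320 → 250 — 1 1/3 stops lower (darker).
Net: +1/3 −1/3 −1 1/3 = −1 1/3 stops.

1 1/3 stops darker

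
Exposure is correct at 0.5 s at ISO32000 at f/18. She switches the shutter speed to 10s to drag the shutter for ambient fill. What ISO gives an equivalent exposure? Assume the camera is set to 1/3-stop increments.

Shutter speed: 0.5 → 0.6 → 0.8 → 1 → 1.3 → 1.6 → 2 → 2.5 → 3.2 → 4 → 5 → 6 → 8 → 10 — 4 1/3 stops longer (brighter).
Need 4 1/3 stops darker from the ISO: 32000 → 25600 → 20000 → 16000 → 12800 → 10000 → 8000 → 6400 → 5000 → 4000 → 3200 → 2500 → 2000 → 1600.

ISO 1600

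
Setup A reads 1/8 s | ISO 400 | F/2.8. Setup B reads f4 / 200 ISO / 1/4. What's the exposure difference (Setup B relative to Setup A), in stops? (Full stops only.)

Aperture: f/2.8 → f/4 — 1 stop stopped down (darker).
Shutter speed: 1/8 → 1/4 — 1 stop longer (brighter).
ISO: 400 → 200 — 1 stop lower (darker).
Net: −1 +1 −1 = −1 stop.

1 stop darker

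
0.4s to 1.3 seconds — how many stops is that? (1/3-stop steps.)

1 2/3 stops

0.4 → 0.5 → 0.6 → 0.8 → 1 → 1.3 — count the steps: 5 third-stops = 1 2/3 stops.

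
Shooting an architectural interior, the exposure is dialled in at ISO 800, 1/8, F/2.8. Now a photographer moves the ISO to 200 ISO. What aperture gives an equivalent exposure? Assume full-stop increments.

f/1.4

ISO: 800 → 400 → 200 — 2 stops lower (darker).
Need 2 stops brighter from the aperture: f/2.8 → f/2 → f/1.4.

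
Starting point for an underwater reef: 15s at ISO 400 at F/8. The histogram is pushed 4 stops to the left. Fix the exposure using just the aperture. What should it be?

f/2

Underexposed by 4 stops → need 4 stops brighter.
Aperture: f/8 → f/5.6 → f/4 → f/2.8 → f/2.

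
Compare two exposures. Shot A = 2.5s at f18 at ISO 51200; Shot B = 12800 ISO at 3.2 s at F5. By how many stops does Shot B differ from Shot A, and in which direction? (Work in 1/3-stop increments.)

2 stops brighter

Aperture: f/18 → f/16 → f/14 → f/13 → f/11 → f/10 → f/9 → f/8 → f/7.1 → f/6.3 → f/5.6 → f/5 — 3 2/3 stops larger aperture (brighter).
Shutter speed: 2.5 → 3.2 — 1/3 stop slower (brighter).
ISO: 51200 → 40000 → 32000 → 25600 → 20000 → 16000 → 12800 — 2 stops dropped (darker).
Net: +3 2/3 +1/3 −2 = +2 stops.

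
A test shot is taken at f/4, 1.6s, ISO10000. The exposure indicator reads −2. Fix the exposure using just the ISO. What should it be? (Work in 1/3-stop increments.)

Underexposed by 2 stops → need 2 stops brighter.
ISO: 10000 → 12800 → 16000 → 20000 → 25600 → 32000 → 40000.

ISO 40000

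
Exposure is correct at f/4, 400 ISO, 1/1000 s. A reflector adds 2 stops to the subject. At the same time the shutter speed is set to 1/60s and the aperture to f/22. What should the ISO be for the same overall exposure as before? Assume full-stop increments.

ISO 200

Scene light: 2 stops brighter.
Shutter speed: 1/1000 → 1/500 → 1/250 → 1/125 → 1/60 — 4 stops longer (brighter).
Aperture: f/4 → f/5.6 → f/8 → f/11 → f/16 → f/22 — 5 stops stopped down (darker).
Net so far: 1 stop brighter. ISO: 400 → 200.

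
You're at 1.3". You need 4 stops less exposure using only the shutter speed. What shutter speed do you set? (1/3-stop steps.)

1/13s

Shutter speed: 1.3 → 1 → 0.8 → 0.6 → 0.5 → 0.4 → 0.3 → 1/4 → 1/5 → 1/6 → 1/8 → 1/10 → 1/13 — 4 stops shorter (darker).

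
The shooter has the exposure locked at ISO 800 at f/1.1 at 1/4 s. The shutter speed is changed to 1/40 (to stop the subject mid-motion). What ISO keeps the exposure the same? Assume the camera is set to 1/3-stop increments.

ISO 8000

Shutter speed: 1/4 → 1/5 → 1/6 → 1/8 → 1/10 → 1/13 → 1/15 → 1/20 → 1/25 → 1/30 → 1/40 — 3 1/3 stops faster (darker).
Need 3 1/3 stops brighter from the ISO: 800 → 1000 → 1250 → 1600 → 2000 → 2500 → 3200 → 4000 → 5000 → 6400 → 8000.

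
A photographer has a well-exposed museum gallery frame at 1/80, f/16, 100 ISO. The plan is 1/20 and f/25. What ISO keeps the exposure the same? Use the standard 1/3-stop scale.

ISO 64

Shutter speed: 1/80 → 1/60 → 1/50 → 1/40 → 1/30 → 1/25 → 1/20 — 2 stops longer (brighter).
Aperture: f/16 → f/18 → f/20 → f/22 → f/25 — 1 1/3 stops stopped down (darker).
Net change so far: 2/3 stop brighter. Offset with the ISO: 100 → 80 → 64.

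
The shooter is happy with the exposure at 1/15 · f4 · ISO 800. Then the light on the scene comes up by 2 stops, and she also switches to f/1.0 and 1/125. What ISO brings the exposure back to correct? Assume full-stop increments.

Scene light: 2 stops brighter.
Aperture: f/4 → f/2.8 → f/2 → f/1.4 → f/1.0 — 4 stops larger aperture (brighter).
Shutter speed: 1/15 → 1/30 → 1/60 → 1/125 — 3 stops faster (darker).
Net so far: 3 stops brighter. ISO: 800 → 400 → 200 → 100.

ISO 100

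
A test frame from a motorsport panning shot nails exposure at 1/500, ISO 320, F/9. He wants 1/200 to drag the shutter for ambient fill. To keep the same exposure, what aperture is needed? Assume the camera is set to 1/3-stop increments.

Shutter speed: 1/500 → 1/400 → 1/320 → 1/250 → 1/200 — 1 1/3 stops longer (brighter).
Need 1 1/3 stops darker from the aperture: f/9 → f/10 → f/11 → f/13 → f/14.

f/14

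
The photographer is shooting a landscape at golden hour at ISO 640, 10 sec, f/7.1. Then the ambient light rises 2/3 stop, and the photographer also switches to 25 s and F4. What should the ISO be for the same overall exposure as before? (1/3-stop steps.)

Scene light: 2/3 stop brighter.
Shutter speed: 10 → 13 → 15 → 20 → 25 — 1 1/3 stops slower (brighter).
Aperture: f/7.1 → f/6.3 → f/5.6 → f/5 → f/4.5 → f/4 — 1 2/3 stops opened up (brighter).
Net so far: 3 2/3 stops brighter. ISO: 640 → 500 → 400 → 320 → 250 → 200 → 160 → 125 → 100 → 80 → 64 → 50.

ISO 50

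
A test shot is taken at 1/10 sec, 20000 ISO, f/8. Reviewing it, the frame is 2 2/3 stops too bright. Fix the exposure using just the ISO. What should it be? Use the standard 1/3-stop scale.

ISO 3200

Overexposed by 2 2/3 stops → need 2 2/3 stops darker.
ISO: 20000 → 16000 → 12800 → 10000 → 8000 → 6400 → 5000 → 4000 → 3200.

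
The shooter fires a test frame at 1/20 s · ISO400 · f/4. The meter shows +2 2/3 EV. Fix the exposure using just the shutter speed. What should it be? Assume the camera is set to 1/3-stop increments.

Overexposed by 2 2/3 stops → need 2 2/3 stops darker.
Shutter speed: 1/20 → 1/25 → 1/30 → 1/40 → 1/50 → 1/60 → 1/80 → 1/100 → 1/125.

1/125s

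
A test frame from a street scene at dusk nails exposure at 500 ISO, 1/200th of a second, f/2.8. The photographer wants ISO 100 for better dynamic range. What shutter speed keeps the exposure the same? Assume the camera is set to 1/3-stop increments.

ISO: 500 → 400 → 320 → 250 → 200 → 160 → 125 → 100 — 2 1/3 stops dropped (darker).
Need 2 1/3 stops brighter from the shutter speed: 1/200 → 1/160 → 1/125 → 1/100 → 1/80 → 1/60 → 1/50 → 1/40.

1/40s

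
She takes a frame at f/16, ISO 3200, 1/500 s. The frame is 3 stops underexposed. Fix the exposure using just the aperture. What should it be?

Underexposed by 3 stops → need 3 stops brighter.
Aperture: f/16 → f/11 → f/8 → f/5.6.

f/5.6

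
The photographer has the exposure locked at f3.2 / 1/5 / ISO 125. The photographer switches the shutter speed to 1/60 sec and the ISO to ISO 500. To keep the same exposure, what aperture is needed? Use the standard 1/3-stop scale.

f/1.8

Shutter speed: 1/5 → 1/6 → 1/8 → 1/10 → 1/13 → 1/15 → 1/20 → 1/25 → 1/30 → 1/40 → 1/50 → 1/60 — 3 2/3 stops faster (darker).
ISO: 125 → 160 → 200 → 250 → 320 → 400 → 500 — 2 stops higher (brighter).
Net change so far: 1 2/3 stops darker. Offset with the aperture: f/3.2 → f/2.8 → f/2.5 → f/2.2 → f/2 → f/1.8.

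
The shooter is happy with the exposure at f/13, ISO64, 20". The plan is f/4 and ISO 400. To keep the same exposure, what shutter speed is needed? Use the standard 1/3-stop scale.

Aperture: f/13 → f/11 → f/10 → f/9 → f/8 → f/7.1 → f/6.3 → f/5.6 → f/5 → f/4.5 → f/4 — 3 1/3 stops opened up (brighter).
ISO: 64 → 80 → 100 → 125 → 160 → 200 → 250 → 320 → 400 — 2 2/3 stops raised (brighter).
Net change so far: 6 stops brighter. Offset with the shutter speed: 20 → 15 → 13 → 10 → 8 → 6 → 5 → 4 → 3.2 → 2.5 → 2 → 1.6 → 1.3 → 1 → 0.8 → 0.6 → 0.5 → 0.4 → 0.3.

0.3 s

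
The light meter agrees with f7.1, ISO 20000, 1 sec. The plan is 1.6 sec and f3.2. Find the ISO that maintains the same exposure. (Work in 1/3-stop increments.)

Shutter speed: 1 → 1.3 → 1.6 — 2/3 stop longer (brighter).
Aperture: f/7.1 → f/6.3 → f/5.6 → f/5 → f/4.5 → f/4 → f/3.5 → f/3.2 — 2 1/3 stops opened up (brighter).
Net change so far: 3 stops brighter. Offset with the ISO: 20000 → 16000 → 12800 → 10000 → 8000 → 6400 → 5000 → 4000 → 3200 → 2500.

ISO 2500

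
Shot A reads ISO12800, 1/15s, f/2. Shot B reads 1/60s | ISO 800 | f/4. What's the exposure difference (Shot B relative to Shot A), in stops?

Aperture: f/2 → f/2.8 → f/4 — 2 stops stopped down (darker).
Shutter speed: 1/15 → 1/30 → 1/60 — 2 stops shorter (darker).
ISO: 12800 → 6400 → 3200 → 1600 → 800 — 4 stops lower (darker).
Net: −2 −2 −4 = −8 stops.

8 stops darker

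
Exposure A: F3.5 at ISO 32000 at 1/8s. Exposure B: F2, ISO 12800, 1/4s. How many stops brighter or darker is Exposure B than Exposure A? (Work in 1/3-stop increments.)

Aperture: f/3.5 → f/3.2 → f/2.8 → f/2.5 → f/2.2 → f/2 — 1 2/3 stops wider (brighter).
Shutter speed: 1/8 → 1/6 → 1/5 → 1/4 — 1 stop longer (brighter).
ISO: 32000 → 25600 → 20000 → 16000 → 12800 — 1 1/3 stops dropped (darker).
Net: +1 2/3 +1 −1 1/3 = +1 1/3 stops.

1 1/3 stops brighter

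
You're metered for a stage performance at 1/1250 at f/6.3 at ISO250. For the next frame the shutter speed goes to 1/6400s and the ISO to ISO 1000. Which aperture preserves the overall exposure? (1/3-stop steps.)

Shutter speed: 1/1250 → 1/1600 → 1/2000 → 1/2500 → 1/3200 → 1/4000 → 1/5000 → 1/6400 — 2 1/3 stops shorter (darker).
ISO: 250 → 320 → 400 → 500 → 640 → 800 → 1000 — 2 stops higher (brighter).
Net change so far: 1/3 stop darker. Offset with the aperture: f/6.3 → f/5.6.

f/5.6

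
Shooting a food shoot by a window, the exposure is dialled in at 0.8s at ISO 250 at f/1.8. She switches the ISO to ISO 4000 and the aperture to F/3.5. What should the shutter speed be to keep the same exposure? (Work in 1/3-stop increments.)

1/5s

ISO: 250 → 320 → 400 → 500 → 640 → 800 → 1000 → 1250 → 1600 → 2000 → 2500 → 3200 → 4000 — 4 stops raised (brighter).
Aperture: f/1.8 → f/2 → f/2.2 → f/2.5 → f/2.8 → f/3.2 → f/3.5 — 2 stops smaller aperture (darker).
Net change so far: 2 stops brighter. Offset with the shutter speed: 0.8 → 0.6 → 0.5 → 0.4 → 0.3 → 1/4 → 1/5.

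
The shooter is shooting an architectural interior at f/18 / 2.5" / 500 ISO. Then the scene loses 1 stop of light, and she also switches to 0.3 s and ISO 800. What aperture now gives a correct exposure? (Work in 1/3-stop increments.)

f/5.6

Scene light: 1 stop darker.
Shutter speed: 2.5 → 2 → 1.6 → 1.3 → 1 → 0.8 → 0.6 → 0.5 → 0.4 → 0.3 — 3 stops faster (darker).
ISO: 500 → 640 → 800 — 2/3 stop raised (brighter).
Net so far: 3 1/3 stops darker. Aperture: f/18 → f/16 → f/14 → f/13 → f/11 → f/10 → f/9 → f/8 → f/7.1 → f/6.3 → f/5.6.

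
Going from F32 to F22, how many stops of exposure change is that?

1 stop

f/32 → f/22 — count the steps: 1 stop.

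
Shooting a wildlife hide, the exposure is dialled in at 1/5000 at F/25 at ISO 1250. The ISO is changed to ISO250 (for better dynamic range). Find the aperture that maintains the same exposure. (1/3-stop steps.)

f/11

ISO: 1250 → 1000 → 800 → 640 → 500 → 400 → 320 → 250 — 2 1/3 stops lower (darker).
Need 2 1/3 stops brighter from the aperture: f/25 → f/22 → f/20 → f/18 → f/16 → f/14 → f/13 → f/11.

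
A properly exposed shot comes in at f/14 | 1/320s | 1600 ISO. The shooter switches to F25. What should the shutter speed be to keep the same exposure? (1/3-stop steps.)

1/100s

Aperture: f/14 → f/16 → f/18 → f/20 → f/22 → f/25 — 1 2/3 stops smaller aperture (darker).
Need 1 2/3 stops brighter from the shutter speed: 1/320 → 1/250 → 1/200 → 1/160 → 1/125 → 1/100.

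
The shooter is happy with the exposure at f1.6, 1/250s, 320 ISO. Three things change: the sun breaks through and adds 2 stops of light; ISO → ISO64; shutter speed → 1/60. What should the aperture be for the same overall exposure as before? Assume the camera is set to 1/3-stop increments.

Scene light: 2 stops brighter.
ISO: 320 → 250 → 200 → 160 → 125 → 100 → 80 → 64 — 2 1/3 stops dropped (darker).
Shutter speed: 1/250 → 1/200 → 1/160 → 1/125 → 1/100 → 1/80 → 1/60 — 2 stops longer (brighter).
Net so far: 1 2/3 stops brighter. Aperture: f/1.6 → f/1.8 → f/2 → f/2.2 → f/2.5 → f/2.8.

f/2.8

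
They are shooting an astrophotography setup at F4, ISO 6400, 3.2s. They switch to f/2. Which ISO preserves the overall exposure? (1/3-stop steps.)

Aperture: f/4 → f/3.5 → f/3.2 → f/2.8 → f/2.5 → f/2.2 → f/2 — 2 stops wider (brighter).
Need 2 stops darker from the ISO: 6400 → 5000 → 4000 → 3200 → 2500 → 2000 → 1600.

ISO 1600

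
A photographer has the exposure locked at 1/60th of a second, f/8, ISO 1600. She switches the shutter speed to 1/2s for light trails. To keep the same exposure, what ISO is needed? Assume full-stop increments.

ISO 50

Shutter speed: 1/60 → 1/30 → 1/15 → 1/8 → 1/4 → 1/2 — 5 stops slower (brighter).
Need 5 stops darker from the ISO: 1600 → 800 → 400 → 200 → 100 → 50.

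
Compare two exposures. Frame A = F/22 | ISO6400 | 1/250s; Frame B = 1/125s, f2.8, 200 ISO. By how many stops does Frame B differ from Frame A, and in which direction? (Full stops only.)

Aperture: f/22 → f/16 → f/11 → f/8 → f/5.6 → f/4 → f/2.8 — 6 stops larger aperture (brighter).
Shutter speed: 1/250 → 1/125 — 1 stop longer (brighter).
ISO: 6400 → 3200 → 1600 → 800 → 400 → 200 — 5 stops dropped (darker).
Net: +6 +1 −5 = +2 stops.

2 stops brighter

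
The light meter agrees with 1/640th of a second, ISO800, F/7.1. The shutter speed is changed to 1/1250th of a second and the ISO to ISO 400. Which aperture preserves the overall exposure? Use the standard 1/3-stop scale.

f/3.5

Shutter speed: 1/640 → 1/800 → 1/1000 → 1/1250 — 1 stop shorter (darker).
ISO: 800 → 640 → 500 → 400 — 1 stop lower (darker).
Net change so far: 2 stops darker. Offset with the aperture: f/7.1 → f/6.3 → f/5.6 → f/5 → f/4.5 → f/4 → f/3.5.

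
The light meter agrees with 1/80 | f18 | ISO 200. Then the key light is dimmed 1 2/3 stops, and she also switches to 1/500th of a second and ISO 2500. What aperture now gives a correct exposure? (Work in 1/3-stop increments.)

f/14

Scene light: 1 2/3 stops darker.
Shutter speed: 1/80 → 1/100 → 1/125 → 1/160 → 1/200 → 1/250 → 1/320 → 1/400 → 1/500 — 2 2/3 stops shorter (darker).
ISO: 200 → 250 → 320 → 400 → 500 → 640 → 800 → 1000 → 1250 → 1600 → 2000 → 2500 — 3 2/3 stops raised (brighter).
Net so far: 2/3 stop darker. Aperture: f/18 → f/16 → f/14.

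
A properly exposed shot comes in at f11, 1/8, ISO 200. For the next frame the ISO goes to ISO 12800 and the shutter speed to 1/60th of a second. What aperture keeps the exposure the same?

ISO: 200 → 400 → 800 → 1600 → 3200 → 6400 → 12800 — 6 stops higher (brighter).
Shutter speed: 1/8 → 1/15 → 1/30 → 1/60 — 3 stops shorter (darker).
Net change so far: 3 stops brighter. Offset with the aperture: f/11 → f/16 → f/22 → f/32.

f/32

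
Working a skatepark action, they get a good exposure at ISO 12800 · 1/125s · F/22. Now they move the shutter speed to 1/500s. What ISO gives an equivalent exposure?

Shutter speed: 1/125 → 1/250 → 1/500 — 2 stops shorter (darker).
Need 2 stops brighter from the ISO: 12800 → 25600 → 51200.

ISO 51200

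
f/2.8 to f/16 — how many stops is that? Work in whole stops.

5 stops

f/2.8 → f/4 → f/5.6 → f/8 → f/11 → f/16 — count the steps: 5 stops.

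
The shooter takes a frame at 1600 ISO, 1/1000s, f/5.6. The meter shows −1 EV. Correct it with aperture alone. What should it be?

f/4

Underexposed by 1 stop → need 1 stop brighter.
Aperture: f/5.6 → f/4.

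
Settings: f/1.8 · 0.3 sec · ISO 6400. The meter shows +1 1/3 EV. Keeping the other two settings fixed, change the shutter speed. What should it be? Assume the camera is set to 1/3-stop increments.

Overexposed by 1 1/3 stops → need 1 1/3 stops darker.
Shutter speed: 0.3 → 1/4 → 1/5 → 1/6 → 1/8.

1/8s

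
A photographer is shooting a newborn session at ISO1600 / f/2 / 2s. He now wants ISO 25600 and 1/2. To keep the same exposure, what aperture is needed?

ISO: 1600 → 3200 → 6400 → 12800 → 25600 — 4 stops higher (brighter).
Shutter speed: 2 → 1 → 1/2 — 2 stops shorter (darker).
Net change so far: 2 stops brighter. Offset with the aperture: f/2 → f/2.8 → f/4.

f/4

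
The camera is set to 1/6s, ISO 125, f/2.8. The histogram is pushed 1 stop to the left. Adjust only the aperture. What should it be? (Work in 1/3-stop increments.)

Underexposed by 1 stop → need 1 stop brighter.
Aperture: f/2.8 → f/2.5 → f/2.2 → f/2.

f/2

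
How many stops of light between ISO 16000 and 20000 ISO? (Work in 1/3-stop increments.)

1/3 stop

16000 → 20000 — count the steps: 1 third-stops = 1/3 stop.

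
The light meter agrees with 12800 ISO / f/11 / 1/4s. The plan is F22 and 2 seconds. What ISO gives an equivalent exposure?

Aperture: f/11 → f/16 → f/22 — 2 stops smaller aperture (darker).
Shutter speed: 1/4 → 1/2 → 1 → 2 — 3 stops slower (brighter).
Net change so far: 1 stop brighter. Offset with the ISO: 12800 → 6400.

ISO 6400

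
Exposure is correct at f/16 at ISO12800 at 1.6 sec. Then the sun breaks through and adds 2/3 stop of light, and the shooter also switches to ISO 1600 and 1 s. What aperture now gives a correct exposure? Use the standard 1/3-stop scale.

Scene light: 2/3 stop brighter.
ISO: 12800 → 10000 → 8000 → 6400 → 5000 → 4000 → 3200 → 2500 → 2000 → 1600 — 3 stops lower (darker).
Shutter speed: 1.6 → 1.3 → 1 — 2/3 stop faster (darker).
Net so far: 3 stops darker. Aperture: f/16 → f/14 → f/13 → f/11 → f/10 → f/9 → f/8 → f/7.1 → f/6.3 → f/5.6.

f/5.6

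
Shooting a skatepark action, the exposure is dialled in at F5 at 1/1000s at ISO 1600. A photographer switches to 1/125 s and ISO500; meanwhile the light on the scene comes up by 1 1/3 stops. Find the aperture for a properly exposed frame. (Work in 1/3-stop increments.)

f/13

Scene light: 1 1/3 stops brighter.
Shutter speed: 1/1000 → 1/800 → 1/640 → 1/500 → 1/400 → 1/320 → 1/250 → 1/200 → 1/160 → 1/125 — 3 stops slower (brighter).
ISO: 1600 → 1250 → 1000 → 800 → 640 → 500 — 1 2/3 stops dropped (darker).
Net so far: 2 2/3 stops brighter. Aperture: f/5 → f/5.6 → f/6.3 → f/7.1 → f/8 → f/9 → f/10 → f/11 → f/13.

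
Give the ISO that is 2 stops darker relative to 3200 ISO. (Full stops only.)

ISO 800

ISO: 3200 → 1600 → 800 — 2 stops dropped (darker).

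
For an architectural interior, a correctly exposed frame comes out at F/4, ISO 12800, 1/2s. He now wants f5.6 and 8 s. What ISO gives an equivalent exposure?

Aperture: f/4 → f/5.6 — 1 stop narrower (darker).
Shutter speed: 1/2 → 1 → 2 → 4 → 8 — 4 stops longer (brighter).
Net change so far: 3 stops brighter. Offset with the ISO: 12800 → 6400 → 3200 → 1600.

ISO 1600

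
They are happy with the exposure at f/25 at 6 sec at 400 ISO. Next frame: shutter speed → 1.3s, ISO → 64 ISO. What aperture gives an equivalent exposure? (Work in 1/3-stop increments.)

f/4.5

Shutter speed: 6 → 5 → 4 → 3.2 → 2.5 → 2 → 1.6 → 1.3 — 2 1/3 stops shorter (darker).
ISO: 400 → 320 → 250 → 200 → 160 → 125 → 100 → 80 → 64 — 2 2/3 stops dropped (darker).
Net change so far: 5 stops darker. Offset with the aperture: f/25 → f/22 → f/20 → f/18 → f/16 → f/14 → f/13 → f/11 → f/10 → f/9 → f/8 → f/7.1 → f/6.3 → f/5.6 → f/5 → f/4.5.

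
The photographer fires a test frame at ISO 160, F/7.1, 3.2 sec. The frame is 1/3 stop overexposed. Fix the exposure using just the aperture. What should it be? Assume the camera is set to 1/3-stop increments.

Overexposed by 1/3 stop → need 1/3 stop darker.
Aperture: f/7.1 → f/8.

f/8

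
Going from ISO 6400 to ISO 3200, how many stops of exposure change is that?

6400 → 3200 — count the steps: 1 stop.

1 stop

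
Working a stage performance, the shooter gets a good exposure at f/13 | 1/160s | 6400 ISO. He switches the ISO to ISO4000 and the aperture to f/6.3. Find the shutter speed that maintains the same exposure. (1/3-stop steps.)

1/400s

ISO: 6400 → 5000 → 4000 — 2/3 stop dropped (darker).
Aperture: f/13 → f/11 → f/10 → f/9 → f/8 → f/7.1 → f/6.3 — 2 stops wider (brighter).
Net change so far: 1 1/3 stops brighter. Offset with the shutter speed: 1/160 → 1/200 → 1/250 → 1/320 → 1/400.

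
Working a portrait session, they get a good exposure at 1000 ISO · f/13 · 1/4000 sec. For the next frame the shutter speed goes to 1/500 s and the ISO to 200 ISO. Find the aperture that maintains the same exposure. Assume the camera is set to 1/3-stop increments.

f/16

Shutter speed: 1/4000 → 1/3200 → 1/2500 → 1/2000 → 1/1600 → 1/1250 → 1/1000 → 1/800 → 1/640 → 1/500 — 3 stops slower (brighter).
ISO: 1000 → 800 → 640 → 500 → 400 → 320 → 250 → 200 — 2 1/3 stops dropped (darker).
Net change so far: 2/3 stop brighter. Offset with the aperture: f/13 → f/14 → f/16.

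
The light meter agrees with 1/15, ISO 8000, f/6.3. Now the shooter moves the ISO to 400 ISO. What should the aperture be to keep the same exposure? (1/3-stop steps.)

ISO: 8000 → 6400 → 5000 → 4000 → 3200 → 2500 → 2000 → 1600 → 1250 → 1000 → 800 → 640 → 500 → 400 — 4 1/3 stops lower (darker).
Need 4 1/3 stops brighter from the aperture: f/6.3 → f/5.6 → f/5 → f/4.5 → f/4 → f/3.5 → f/3.2 → f/2.8 → f/2.5 → f/2.2 → f/2 → f/1.8 → f/1.6 → f/1.4.

f/1.4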